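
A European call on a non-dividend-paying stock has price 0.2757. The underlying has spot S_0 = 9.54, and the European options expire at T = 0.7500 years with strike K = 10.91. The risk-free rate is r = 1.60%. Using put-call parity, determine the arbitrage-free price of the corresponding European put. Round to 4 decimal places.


Answer: Put price = 1.5156

Derivation:
Put-call parity: C - P = S_0 * exp(-qT) - K * exp(-rT).
S_0 * exp(-qT) = 9.5400 * 1.00000000 = 9.54000000
K * exp(-rT) = 10.9100 * 0.98807171 = 10.77986239
P = C - S*exp(-qT) + K*exp(-rT)
P = 0.2757 - 9.54000000 + 10.77986239 = 1.5156


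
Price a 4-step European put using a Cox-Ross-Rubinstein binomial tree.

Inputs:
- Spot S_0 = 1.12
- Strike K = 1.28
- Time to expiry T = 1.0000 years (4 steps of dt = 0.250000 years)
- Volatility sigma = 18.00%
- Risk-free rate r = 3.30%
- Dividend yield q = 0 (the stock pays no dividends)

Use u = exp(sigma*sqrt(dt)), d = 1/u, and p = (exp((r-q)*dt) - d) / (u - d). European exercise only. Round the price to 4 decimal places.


dt = T/N = 0.250000
u = exp(sigma*sqrt(dt)) = 1.094174; d = 1/u = 0.913931
p = (exp((r-q)*dt) - d) / (u - d) = 0.523476
Discount per step: exp(-r*dt) = 0.991784
Stock lattice S(k, i) with i counting down-moves:
  k=0: S(0,0) = 1.1200
  k=1: S(1,0) = 1.2255; S(1,1) = 1.0236
  k=2: S(2,0) = 1.3409; S(2,1) = 1.1200; S(2,2) = 0.9355
  k=3: S(3,0) = 1.4672; S(3,1) = 1.2255; S(3,2) = 1.0236; S(3,3) = 0.8550
  k=4: S(4,0) = 1.6053; S(4,1) = 1.3409; S(4,2) = 1.1200; S(4,3) = 0.9355; S(4,4) = 0.7814
Terminal payoffs V(N, i) = max(K - S_T, 0):
  V(4,0) = 0.000000; V(4,1) = 0.000000; V(4,2) = 0.160000; V(4,3) = 0.344497; V(4,4) = 0.498603
Backward induction: V(k, i) = exp(-r*dt) * [p * V(k+1, i) + (1-p) * V(k+1, i+1)].
  V(3,0) = exp(-r*dt) * [p*0.000000 + (1-p)*0.000000] = 0.000000
  V(3,1) = exp(-r*dt) * [p*0.000000 + (1-p)*0.160000] = 0.075617
  V(3,2) = exp(-r*dt) * [p*0.160000 + (1-p)*0.344497] = 0.245881
  V(3,3) = exp(-r*dt) * [p*0.344497 + (1-p)*0.498603] = 0.414498
  V(2,0) = exp(-r*dt) * [p*0.000000 + (1-p)*0.075617] = 0.035737
  V(2,1) = exp(-r*dt) * [p*0.075617 + (1-p)*0.245881] = 0.155464
  V(2,2) = exp(-r*dt) * [p*0.245881 + (1-p)*0.414498] = 0.323551
  V(1,0) = exp(-r*dt) * [p*0.035737 + (1-p)*0.155464] = 0.092028
  V(1,1) = exp(-r*dt) * [p*0.155464 + (1-p)*0.323551] = 0.233626
  V(0,0) = exp(-r*dt) * [p*0.092028 + (1-p)*0.233626] = 0.158192

Answer: Price = V(0,0) = 0.1582


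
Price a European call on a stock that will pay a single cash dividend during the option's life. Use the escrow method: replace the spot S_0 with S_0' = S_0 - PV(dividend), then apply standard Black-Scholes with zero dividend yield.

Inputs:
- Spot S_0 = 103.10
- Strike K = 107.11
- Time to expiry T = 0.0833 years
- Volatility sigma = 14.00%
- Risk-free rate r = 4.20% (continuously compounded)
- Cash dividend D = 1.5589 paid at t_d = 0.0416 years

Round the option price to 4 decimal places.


Answer: Price = 0.2199

Derivation:
PV(D) = D * exp(-r * t_d) = 1.5589 * 0.99825433 = 1.55617867
S_0' = S_0 - PV(D) = 103.1000 - 1.55617867 = 101.54382133
d1 = (ln(S_0'/K) + (r + sigma^2/2)*T) / (sigma*sqrt(T)) = -1.21393934
d2 = d1 - sigma*sqrt(T) = -1.25434578
exp(-rT) = 0.99650751
N(d1) = 0.11238544; N(d2) = 0.10485818
C = S_0' * N(d1) - K * exp(-rT) * N(d2) = 101.54382133 * 0.11238544 - 107.1100 * 0.99650751 * 0.10485818 = 0.2199


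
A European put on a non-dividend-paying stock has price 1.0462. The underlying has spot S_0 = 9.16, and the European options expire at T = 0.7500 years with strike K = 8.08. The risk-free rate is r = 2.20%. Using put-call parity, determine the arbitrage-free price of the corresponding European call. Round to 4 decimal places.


Answer: Call price = 2.2584

Derivation:
Put-call parity: C - P = S_0 * exp(-qT) - K * exp(-rT).
S_0 * exp(-qT) = 9.1600 * 1.00000000 = 9.16000000
K * exp(-rT) = 8.0800 * 0.98363538 = 7.94777387
C = P + S*exp(-qT) - K*exp(-rT)
C = 1.0462 + 9.16000000 - 7.94777387 = 2.2584


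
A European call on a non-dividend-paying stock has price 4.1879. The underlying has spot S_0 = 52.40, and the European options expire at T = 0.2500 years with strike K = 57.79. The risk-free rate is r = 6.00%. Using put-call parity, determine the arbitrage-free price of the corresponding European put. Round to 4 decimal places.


Answer: Put price = 8.7175

Derivation:
Put-call parity: C - P = S_0 * exp(-qT) - K * exp(-rT).
S_0 * exp(-qT) = 52.4000 * 1.00000000 = 52.40000000
K * exp(-rT) = 57.7900 * 0.98511194 = 56.92961899
P = C - S*exp(-qT) + K*exp(-rT)
P = 4.1879 - 52.40000000 + 56.92961899 = 8.7175


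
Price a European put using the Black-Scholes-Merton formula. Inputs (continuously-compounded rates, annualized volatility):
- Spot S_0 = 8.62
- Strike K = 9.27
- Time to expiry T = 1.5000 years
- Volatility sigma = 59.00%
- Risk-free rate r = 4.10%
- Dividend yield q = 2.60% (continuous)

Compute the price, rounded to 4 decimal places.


d1 = (ln(S/K) + (r - q + 0.5*sigma^2) * T) / (sigma * sqrt(T)) = 0.29183069
d2 = d1 - sigma * sqrt(T) = -0.43076878
exp(-rT) = 0.94035295; exp(-qT) = 0.96175071
P = K * exp(-rT) * N(-d2) - S_0 * exp(-qT) * N(-d1)
N(-d1) = 0.38520804; N(-d2) = 0.66668175
P = 9.2700 * 0.94035295 * 0.66668175 - 8.6200 * 0.96175071 * 0.38520804 = 2.6180

Answer: Price = 2.6180


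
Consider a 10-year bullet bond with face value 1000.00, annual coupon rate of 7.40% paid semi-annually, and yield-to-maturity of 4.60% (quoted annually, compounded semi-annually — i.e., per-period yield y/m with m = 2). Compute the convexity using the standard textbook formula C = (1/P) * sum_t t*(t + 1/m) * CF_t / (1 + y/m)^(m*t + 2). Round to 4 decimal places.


Coupon per period c = face * coupon_rate / m = 37.000000
Periods per year m = 2; per-period yield y/m = 0.023000
Number of cashflows N = 20
Cashflows (t years, CF_t, discount factor 1/(1+y/m)^(m*t), PV):
  t = 0.5000: CF_t = 37.000000, DF = 0.977517, PV = 36.168133
  t = 1.0000: CF_t = 37.000000, DF = 0.955540, PV = 35.354969
  t = 1.5000: CF_t = 37.000000, DF = 0.934056, PV = 34.560087
  t = 2.0000: CF_t = 37.000000, DF = 0.913056, PV = 33.783076
  t = 2.5000: CF_t = 37.000000, DF = 0.892528, PV = 33.023535
  t = 3.0000: CF_t = 37.000000, DF = 0.872461, PV = 32.281070
  t = 3.5000: CF_t = 37.000000, DF = 0.852846, PV = 31.555298
  t = 4.0000: CF_t = 37.000000, DF = 0.833671, PV = 30.845844
  t = 4.5000: CF_t = 37.000000, DF = 0.814928, PV = 30.152340
  t = 5.0000: CF_t = 37.000000, DF = 0.796606, PV = 29.474428
  t = 5.5000: CF_t = 37.000000, DF = 0.778696, PV = 28.811758
  t = 6.0000: CF_t = 37.000000, DF = 0.761189, PV = 28.163986
  t = 6.5000: CF_t = 37.000000, DF = 0.744075, PV = 27.530778
  t = 7.0000: CF_t = 37.000000, DF = 0.727346, PV = 26.911807
  t = 7.5000: CF_t = 37.000000, DF = 0.710993, PV = 26.306751
  t = 8.0000: CF_t = 37.000000, DF = 0.695008, PV = 25.715299
  t = 8.5000: CF_t = 37.000000, DF = 0.679382, PV = 25.137145
  t = 9.0000: CF_t = 37.000000, DF = 0.664108, PV = 24.571989
  t = 9.5000: CF_t = 37.000000, DF = 0.649177, PV = 24.019540
  t = 10.0000: CF_t = 1037.000000, DF = 0.634581, PV = 658.060893
Price P = sum_t PV_t = 1222.428724
Convexity numerator sum_t t*(t + 1/m) * CF_t / (1+y/m)^(m*t + 2):
  t = 0.5000: term = 17.280043
  t = 1.0000: term = 50.674614
  t = 1.5000: term = 99.070604
  t = 2.0000: term = 161.405350
  t = 2.5000: term = 236.664736
  t = 3.0000: term = 323.881359
  t = 3.5000: term = 422.132759
  t = 4.0000: term = 530.539706
  t = 4.5000: term = 648.264547
  t = 5.0000: term = 774.509615
  t = 5.5000: term = 908.515677
  t = 6.0000: term = 1049.560455
  t = 6.5000: term = 1196.957182
  t = 7.0000: term = 1350.053217
  t = 7.5000: term = 1508.228702
  t = 8.0000: term = 1670.895271
  t = 8.5000: term = 1837.494800
  t = 9.0000: term = 2007.498200
  t = 9.5000: term = 2180.404258
  t = 10.0000: term = 66024.346877
Convexity = (1/P) * sum = 82998.377973 / 1222.428724 = 67.896292

Answer: Convexity = 67.8963


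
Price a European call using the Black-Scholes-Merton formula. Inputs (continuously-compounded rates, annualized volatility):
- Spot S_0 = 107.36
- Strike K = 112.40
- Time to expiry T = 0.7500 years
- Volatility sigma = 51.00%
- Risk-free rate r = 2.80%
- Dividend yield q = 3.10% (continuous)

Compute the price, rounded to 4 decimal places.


Answer: Price = 16.3089

Derivation:
d1 = (ln(S/K) + (r - q + 0.5*sigma^2) * T) / (sigma * sqrt(T)) = 0.11187290
d2 = d1 - sigma * sqrt(T) = -0.32980005
exp(-rT) = 0.97921896; exp(-qT) = 0.97701820
C = S_0 * exp(-qT) * N(d1) - K * exp(-rT) * N(d2)
N(d1) = 0.54453791; N(d2) = 0.37077552
C = 107.3600 * 0.97701820 * 0.54453791 - 112.4000 * 0.97921896 * 0.37077552 = 16.3089


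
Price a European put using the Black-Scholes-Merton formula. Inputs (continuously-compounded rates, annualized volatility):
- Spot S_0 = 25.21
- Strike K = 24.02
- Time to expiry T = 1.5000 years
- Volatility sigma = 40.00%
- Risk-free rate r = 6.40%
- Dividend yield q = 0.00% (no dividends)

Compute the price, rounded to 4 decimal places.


Answer: Price = 3.0478

Derivation:
d1 = (ln(S/K) + (r - q + 0.5*sigma^2) * T) / (sigma * sqrt(T)) = 0.53961019
d2 = d1 - sigma * sqrt(T) = 0.04971224
exp(-rT) = 0.90846402; exp(-qT) = 1.00000000
P = K * exp(-rT) * N(-d2) - S_0 * exp(-qT) * N(-d1)
N(-d1) = 0.29473294; N(-d2) = 0.48017585
P = 24.0200 * 0.90846402 * 0.48017585 - 25.2100 * 1.00000000 * 0.29473294 = 3.0478


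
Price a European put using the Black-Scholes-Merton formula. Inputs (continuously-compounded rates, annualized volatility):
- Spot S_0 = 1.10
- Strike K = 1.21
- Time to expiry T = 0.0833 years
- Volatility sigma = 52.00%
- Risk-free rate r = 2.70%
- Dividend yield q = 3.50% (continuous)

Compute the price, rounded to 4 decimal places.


d1 = (ln(S/K) + (r - q + 0.5*sigma^2) * T) / (sigma * sqrt(T)) = -0.56445782
d2 = d1 - sigma * sqrt(T) = -0.71453887
exp(-rT) = 0.99775343; exp(-qT) = 0.99708875
P = K * exp(-rT) * N(-d2) - S_0 * exp(-qT) * N(-d1)
N(-d1) = 0.71377870; N(-d2) = 0.76255298
P = 1.2100 * 0.99775343 * 0.76255298 - 1.1000 * 0.99708875 * 0.71377870 = 0.1377

Answer: Price = 0.1377


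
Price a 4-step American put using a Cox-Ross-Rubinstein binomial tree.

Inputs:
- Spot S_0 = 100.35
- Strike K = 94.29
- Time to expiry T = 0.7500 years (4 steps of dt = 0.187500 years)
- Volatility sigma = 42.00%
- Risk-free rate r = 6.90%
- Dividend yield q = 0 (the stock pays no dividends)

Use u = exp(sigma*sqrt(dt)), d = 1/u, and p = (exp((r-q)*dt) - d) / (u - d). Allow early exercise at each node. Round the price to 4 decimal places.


Answer: Price = V(0,0) = 9.2392

Derivation:
dt = T/N = 0.187500
u = exp(sigma*sqrt(dt)) = 1.199453; d = 1/u = 0.833714
p = (exp((r-q)*dt) - d) / (u - d) = 0.490262
Discount per step: exp(-r*dt) = 0.987146
Stock lattice S(k, i) with i counting down-moves:
  k=0: S(0,0) = 100.3500
  k=1: S(1,0) = 120.3651; S(1,1) = 83.6632
  k=2: S(2,0) = 144.3722; S(2,1) = 100.3500; S(2,2) = 69.7511
  k=3: S(3,0) = 173.1676; S(3,1) = 120.3651; S(3,2) = 83.6632; S(3,3) = 58.1525
  k=4: S(4,0) = 207.7064; S(4,1) = 144.3722; S(4,2) = 100.3500; S(4,3) = 69.7511; S(4,4) = 48.4825
Terminal payoffs V(N, i) = max(K - S_T, 0):
  V(4,0) = 0.000000; V(4,1) = 0.000000; V(4,2) = 0.000000; V(4,3) = 24.538885; V(4,4) = 45.807508
Backward induction: V(k, i) = exp(-r*dt) * [p * V(k+1, i) + (1-p) * V(k+1, i+1)]; then take max(V_cont, immediate exercise) for American.
  V(3,0) = exp(-r*dt) * [p*0.000000 + (1-p)*0.000000] = 0.000000; exercise = 0.000000; V(3,0) = max -> 0.000000
  V(3,1) = exp(-r*dt) * [p*0.000000 + (1-p)*0.000000] = 0.000000; exercise = 0.000000; V(3,1) = max -> 0.000000
  V(3,2) = exp(-r*dt) * [p*0.000000 + (1-p)*24.538885] = 12.347618; exercise = 10.626840; V(3,2) = max -> 12.347618
  V(3,3) = exp(-r*dt) * [p*24.538885 + (1-p)*45.807508] = 34.925527; exercise = 36.137546; V(3,3) = max -> 36.137546
  V(2,0) = exp(-r*dt) * [p*0.000000 + (1-p)*0.000000] = 0.000000; exercise = 0.000000; V(2,0) = max -> 0.000000
  V(2,1) = exp(-r*dt) * [p*0.000000 + (1-p)*12.347618] = 6.213146; exercise = 0.000000; V(2,1) = max -> 6.213146
  V(2,2) = exp(-r*dt) * [p*12.347618 + (1-p)*36.137546] = 24.159653; exercise = 24.538885; V(2,2) = max -> 24.538885
  V(1,0) = exp(-r*dt) * [p*0.000000 + (1-p)*6.213146] = 3.126367; exercise = 0.000000; V(1,0) = max -> 3.126367
  V(1,1) = exp(-r*dt) * [p*6.213146 + (1-p)*24.538885] = 15.354532; exercise = 10.626840; V(1,1) = max -> 15.354532
  V(0,0) = exp(-r*dt) * [p*3.126367 + (1-p)*15.354532] = 9.239219; exercise = 0.000000; V(0,0) = max -> 9.239219


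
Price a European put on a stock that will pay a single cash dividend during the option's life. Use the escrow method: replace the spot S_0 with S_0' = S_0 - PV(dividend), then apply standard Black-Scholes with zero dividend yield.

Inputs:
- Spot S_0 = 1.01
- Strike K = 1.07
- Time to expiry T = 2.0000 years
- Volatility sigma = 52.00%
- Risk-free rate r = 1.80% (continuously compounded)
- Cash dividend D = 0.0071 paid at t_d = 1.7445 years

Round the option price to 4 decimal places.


Answer: Price = 0.3067

Derivation:
PV(D) = D * exp(-r * t_d) = 0.0071 * 0.96908689 = 0.00688052
S_0' = S_0 - PV(D) = 1.0100 - 0.00688052 = 1.00311948
d1 = (ln(S_0'/K) + (r + sigma^2/2)*T) / (sigma*sqrt(T)) = 0.32888077
d2 = d1 - sigma*sqrt(T) = -0.40651028
exp(-rT) = 0.96464029
N(-d1) = 0.37112290; N(-d2) = 0.65781615
P = K * exp(-rT) * N(-d2) - S_0' * N(-d1) = 1.0700 * 0.96464029 * 0.65781615 - 1.00311948 * 0.37112290 = 0.3067


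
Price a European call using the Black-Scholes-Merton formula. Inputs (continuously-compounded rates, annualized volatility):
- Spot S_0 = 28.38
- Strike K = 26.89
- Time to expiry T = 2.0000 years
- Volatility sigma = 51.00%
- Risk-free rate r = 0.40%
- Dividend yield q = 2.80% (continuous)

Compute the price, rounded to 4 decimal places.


d1 = (ln(S/K) + (r - q + 0.5*sigma^2) * T) / (sigma * sqrt(T)) = 0.36884659
d2 = d1 - sigma * sqrt(T) = -0.35240233
exp(-rT) = 0.99203191; exp(-qT) = 0.94553914
C = S_0 * exp(-qT) * N(d1) - K * exp(-rT) * N(d2)
N(d1) = 0.64387896; N(d2) = 0.36226828
C = 28.3800 * 0.94553914 * 0.64387896 - 26.8900 * 0.99203191 * 0.36226828 = 7.6143

Answer: Price = 7.6143


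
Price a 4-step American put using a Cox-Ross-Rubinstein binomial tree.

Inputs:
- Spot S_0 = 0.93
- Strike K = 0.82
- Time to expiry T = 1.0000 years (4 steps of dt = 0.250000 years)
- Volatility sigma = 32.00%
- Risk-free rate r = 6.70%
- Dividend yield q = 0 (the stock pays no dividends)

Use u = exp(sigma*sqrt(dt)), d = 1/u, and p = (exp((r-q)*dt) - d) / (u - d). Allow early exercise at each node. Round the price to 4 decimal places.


Answer: Price = V(0,0) = 0.0510

Derivation:
dt = T/N = 0.250000
u = exp(sigma*sqrt(dt)) = 1.173511; d = 1/u = 0.852144
p = (exp((r-q)*dt) - d) / (u - d) = 0.512645
Discount per step: exp(-r*dt) = 0.983390
Stock lattice S(k, i) with i counting down-moves:
  k=0: S(0,0) = 0.9300
  k=1: S(1,0) = 1.0914; S(1,1) = 0.7925
  k=2: S(2,0) = 1.2807; S(2,1) = 0.9300; S(2,2) = 0.6753
  k=3: S(3,0) = 1.5029; S(3,1) = 1.0914; S(3,2) = 0.7925; S(3,3) = 0.5755
  k=4: S(4,0) = 1.7637; S(4,1) = 1.2807; S(4,2) = 0.9300; S(4,3) = 0.6753; S(4,4) = 0.4904
Terminal payoffs V(N, i) = max(K - S_T, 0):
  V(4,0) = 0.000000; V(4,1) = 0.000000; V(4,2) = 0.000000; V(4,3) = 0.144681; V(4,4) = 0.329618
Backward induction: V(k, i) = exp(-r*dt) * [p * V(k+1, i) + (1-p) * V(k+1, i+1)]; then take max(V_cont, immediate exercise) for American.
  V(3,0) = exp(-r*dt) * [p*0.000000 + (1-p)*0.000000] = 0.000000; exercise = 0.000000; V(3,0) = max -> 0.000000
  V(3,1) = exp(-r*dt) * [p*0.000000 + (1-p)*0.000000] = 0.000000; exercise = 0.000000; V(3,1) = max -> 0.000000
  V(3,2) = exp(-r*dt) * [p*0.000000 + (1-p)*0.144681] = 0.069340; exercise = 0.027506; V(3,2) = max -> 0.069340
  V(3,3) = exp(-r*dt) * [p*0.144681 + (1-p)*0.329618] = 0.230911; exercise = 0.244531; V(3,3) = max -> 0.244531
  V(2,0) = exp(-r*dt) * [p*0.000000 + (1-p)*0.000000] = 0.000000; exercise = 0.000000; V(2,0) = max -> 0.000000
  V(2,1) = exp(-r*dt) * [p*0.000000 + (1-p)*0.069340] = 0.033232; exercise = 0.000000; V(2,1) = max -> 0.033232
  V(2,2) = exp(-r*dt) * [p*0.069340 + (1-p)*0.244531] = 0.152150; exercise = 0.144681; V(2,2) = max -> 0.152150
  V(1,0) = exp(-r*dt) * [p*0.000000 + (1-p)*0.033232] = 0.015927; exercise = 0.000000; V(1,0) = max -> 0.015927
  V(1,1) = exp(-r*dt) * [p*0.033232 + (1-p)*0.152150] = 0.089673; exercise = 0.027506; V(1,1) = max -> 0.089673
  V(0,0) = exp(-r*dt) * [p*0.015927 + (1-p)*0.089673] = 0.051006; exercise = 0.000000; V(0,0) = max -> 0.051006


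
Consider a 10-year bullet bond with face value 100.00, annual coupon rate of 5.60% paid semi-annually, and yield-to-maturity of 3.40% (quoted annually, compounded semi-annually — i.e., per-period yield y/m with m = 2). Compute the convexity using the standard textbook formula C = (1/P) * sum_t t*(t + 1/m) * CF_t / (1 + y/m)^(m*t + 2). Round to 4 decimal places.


Answer: Convexity = 74.7759

Derivation:
Coupon per period c = face * coupon_rate / m = 2.800000
Periods per year m = 2; per-period yield y/m = 0.017000
Number of cashflows N = 20
Cashflows (t years, CF_t, discount factor 1/(1+y/m)^(m*t), PV):
  t = 0.5000: CF_t = 2.800000, DF = 0.983284, PV = 2.753196
  t = 1.0000: CF_t = 2.800000, DF = 0.966848, PV = 2.707174
  t = 1.5000: CF_t = 2.800000, DF = 0.950686, PV = 2.661921
  t = 2.0000: CF_t = 2.800000, DF = 0.934795, PV = 2.617425
  t = 2.5000: CF_t = 2.800000, DF = 0.919169, PV = 2.573672
  t = 3.0000: CF_t = 2.800000, DF = 0.903804, PV = 2.530651
  t = 3.5000: CF_t = 2.800000, DF = 0.888696, PV = 2.488349
  t = 4.0000: CF_t = 2.800000, DF = 0.873841, PV = 2.446755
  t = 4.5000: CF_t = 2.800000, DF = 0.859234, PV = 2.405855
  t = 5.0000: CF_t = 2.800000, DF = 0.844871, PV = 2.365639
  t = 5.5000: CF_t = 2.800000, DF = 0.830748, PV = 2.326096
  t = 6.0000: CF_t = 2.800000, DF = 0.816862, PV = 2.287213
  t = 6.5000: CF_t = 2.800000, DF = 0.803207, PV = 2.248980
  t = 7.0000: CF_t = 2.800000, DF = 0.789781, PV = 2.211387
  t = 7.5000: CF_t = 2.800000, DF = 0.776579, PV = 2.174422
  t = 8.0000: CF_t = 2.800000, DF = 0.763598, PV = 2.138074
  t = 8.5000: CF_t = 2.800000, DF = 0.750834, PV = 2.102335
  t = 9.0000: CF_t = 2.800000, DF = 0.738283, PV = 2.067192
  t = 9.5000: CF_t = 2.800000, DF = 0.725942, PV = 2.032637
  t = 10.0000: CF_t = 102.800000, DF = 0.713807, PV = 73.379383
Price P = sum_t PV_t = 118.518356
Convexity numerator sum_t t*(t + 1/m) * CF_t / (1+y/m)^(m*t + 2):
  t = 0.5000: term = 1.330961
  t = 1.0000: term = 3.926137
  t = 1.5000: term = 7.721017
  t = 2.0000: term = 12.653257
  t = 2.5000: term = 18.662620
  t = 3.0000: term = 25.690923
  t = 3.5000: term = 33.681970
  t = 4.0000: term = 42.581505
  t = 4.5000: term = 52.337150
  t = 5.0000: term = 62.898355
  t = 5.5000: term = 74.216349
  t = 6.0000: term = 86.244081
  t = 6.5000: term = 98.936179
  t = 7.0000: term = 112.248899
  t = 7.5000: term = 126.140074
  t = 8.0000: term = 140.569076
  t = 8.5000: term = 155.496766
  t = 9.0000: term = 170.885450
  t = 9.5000: term = 186.698842
  t = 10.0000: term = 7449.402656
Convexity = (1/P) * sum = 8862.322268 / 118.518356 = 74.775947


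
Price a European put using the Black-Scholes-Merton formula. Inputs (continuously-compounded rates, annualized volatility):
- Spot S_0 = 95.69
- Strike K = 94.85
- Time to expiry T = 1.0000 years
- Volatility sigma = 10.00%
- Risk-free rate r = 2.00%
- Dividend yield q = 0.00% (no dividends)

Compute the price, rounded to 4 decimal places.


Answer: Price = 2.5576

Derivation:
d1 = (ln(S/K) + (r - q + 0.5*sigma^2) * T) / (sigma * sqrt(T)) = 0.33817103
d2 = d1 - sigma * sqrt(T) = 0.23817103
exp(-rT) = 0.98019867; exp(-qT) = 1.00000000
P = K * exp(-rT) * N(-d2) - S_0 * exp(-qT) * N(-d1)
N(-d1) = 0.36761715; N(-d2) = 0.40587422
P = 94.8500 * 0.98019867 * 0.40587422 - 95.6900 * 1.00000000 * 0.36761715 = 2.5576


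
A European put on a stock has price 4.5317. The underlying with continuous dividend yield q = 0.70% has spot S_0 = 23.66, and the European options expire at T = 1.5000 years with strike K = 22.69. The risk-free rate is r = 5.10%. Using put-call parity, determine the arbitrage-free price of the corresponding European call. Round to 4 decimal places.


Put-call parity: C - P = S_0 * exp(-qT) - K * exp(-rT).
S_0 * exp(-qT) = 23.6600 * 0.98955493 = 23.41286970
K * exp(-rT) = 22.6900 * 0.92635291 = 21.01894763
C = P + S*exp(-qT) - K*exp(-rT)
C = 4.5317 + 23.41286970 - 21.01894763 = 6.9256

Answer: Call price = 6.9256


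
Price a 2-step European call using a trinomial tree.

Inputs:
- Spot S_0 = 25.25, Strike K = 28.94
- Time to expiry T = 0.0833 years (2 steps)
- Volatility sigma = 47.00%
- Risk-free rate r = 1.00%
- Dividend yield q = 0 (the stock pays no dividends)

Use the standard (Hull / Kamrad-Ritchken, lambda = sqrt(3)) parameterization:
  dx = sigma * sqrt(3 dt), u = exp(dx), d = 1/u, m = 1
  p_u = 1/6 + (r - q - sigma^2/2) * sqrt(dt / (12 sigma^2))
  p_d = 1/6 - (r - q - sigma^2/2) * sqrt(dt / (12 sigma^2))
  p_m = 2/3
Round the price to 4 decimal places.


Answer: Price = V(0,0) = 0.3278

Derivation:
dt = T/N = 0.041650; dx = sigma*sqrt(3*dt) = 0.166137
u = exp(dx) = 1.180735; d = 1/u = 0.846930
p_u = 0.154075, p_m = 0.666667, p_d = 0.179258
Discount per step: exp(-r*dt) = 0.999584
Stock lattice S(k, j) with j the centered position index:
  k=0: S(0,+0) = 25.2500
  k=1: S(1,-1) = 21.3850; S(1,+0) = 25.2500; S(1,+1) = 29.8136
  k=2: S(2,-2) = 18.1116; S(2,-1) = 21.3850; S(2,+0) = 25.2500; S(2,+1) = 29.8136; S(2,+2) = 35.2019
Terminal payoffs V(N, j) = max(S_T - K, 0):
  V(2,-2) = 0.000000; V(2,-1) = 0.000000; V(2,+0) = 0.000000; V(2,+1) = 0.873551; V(2,+2) = 6.261893
Backward induction: V(k, j) = exp(-r*dt) * [p_u * V(k+1, j+1) + p_m * V(k+1, j) + p_d * V(k+1, j-1)]
  V(1,-1) = exp(-r*dt) * [p_u*0.000000 + p_m*0.000000 + p_d*0.000000] = 0.000000
  V(1,+0) = exp(-r*dt) * [p_u*0.873551 + p_m*0.000000 + p_d*0.000000] = 0.134537
  V(1,+1) = exp(-r*dt) * [p_u*6.261893 + p_m*0.873551 + p_d*0.000000] = 1.546527
  V(0,+0) = exp(-r*dt) * [p_u*1.546527 + p_m*0.134537 + p_d*0.000000] = 0.327836


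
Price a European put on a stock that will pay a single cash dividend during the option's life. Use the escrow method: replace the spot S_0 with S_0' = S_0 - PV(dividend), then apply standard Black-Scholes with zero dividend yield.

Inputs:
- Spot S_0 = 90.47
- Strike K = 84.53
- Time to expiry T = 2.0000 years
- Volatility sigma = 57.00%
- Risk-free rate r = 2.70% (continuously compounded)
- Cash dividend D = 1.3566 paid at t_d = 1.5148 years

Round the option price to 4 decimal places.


Answer: Price = 22.1773

Derivation:
PV(D) = D * exp(-r * t_d) = 1.3566 * 0.95992550 = 1.30223494
S_0' = S_0 - PV(D) = 90.4700 - 1.30223494 = 89.16776506
d1 = (ln(S_0'/K) + (r + sigma^2/2)*T) / (sigma*sqrt(T)) = 0.53630091
d2 = d1 - sigma*sqrt(T) = -0.26980082
exp(-rT) = 0.94743211
N(-d1) = 0.29587530; N(-d2) = 0.60634325
P = K * exp(-rT) * N(-d2) - S_0' * N(-d1) = 84.5300 * 0.94743211 * 0.60634325 - 89.16776506 * 0.29587530 = 22.1773


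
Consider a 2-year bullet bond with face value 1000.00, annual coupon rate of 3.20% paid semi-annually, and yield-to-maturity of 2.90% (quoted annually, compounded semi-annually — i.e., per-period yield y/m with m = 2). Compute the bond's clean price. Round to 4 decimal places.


Answer: Price = 1005.7887

Derivation:
Coupon per period c = face * coupon_rate / m = 16.000000
Periods per year m = 2; per-period yield y/m = 0.014500
Number of cashflows N = 4
Cashflows (t years, CF_t, discount factor 1/(1+y/m)^(m*t), PV):
  t = 0.5000: CF_t = 16.000000, DF = 0.985707, PV = 15.771316
  t = 1.0000: CF_t = 16.000000, DF = 0.971619, PV = 15.545900
  t = 1.5000: CF_t = 16.000000, DF = 0.957732, PV = 15.323707
  t = 2.0000: CF_t = 1016.000000, DF = 0.944043, PV = 959.147728
Price P = sum_t PV_t = 1005.788651


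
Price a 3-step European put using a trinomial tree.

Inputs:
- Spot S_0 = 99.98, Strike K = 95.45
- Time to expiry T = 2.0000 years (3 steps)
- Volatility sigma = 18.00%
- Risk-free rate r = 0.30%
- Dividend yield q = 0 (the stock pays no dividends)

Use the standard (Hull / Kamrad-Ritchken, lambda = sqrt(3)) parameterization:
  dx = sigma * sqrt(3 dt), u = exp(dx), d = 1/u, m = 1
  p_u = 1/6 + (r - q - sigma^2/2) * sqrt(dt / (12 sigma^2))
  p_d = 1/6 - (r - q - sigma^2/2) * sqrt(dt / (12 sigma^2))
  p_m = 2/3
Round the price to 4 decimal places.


Answer: Price = V(0,0) = 7.3251

Derivation:
dt = T/N = 0.666667; dx = sigma*sqrt(3*dt) = 0.254558
u = exp(dx) = 1.289892; d = 1/u = 0.775259
p_u = 0.149382, p_m = 0.666667, p_d = 0.183951
Discount per step: exp(-r*dt) = 0.998002
Stock lattice S(k, j) with j the centered position index:
  k=0: S(0,+0) = 99.9800
  k=1: S(1,-1) = 77.5104; S(1,+0) = 99.9800; S(1,+1) = 128.9634
  k=2: S(2,-2) = 60.0906; S(2,-1) = 77.5104; S(2,+0) = 99.9800; S(2,+1) = 128.9634; S(2,+2) = 166.3488
  k=3: S(3,-3) = 46.5858; S(3,-2) = 60.0906; S(3,-1) = 77.5104; S(3,+0) = 99.9800; S(3,+1) = 128.9634; S(3,+2) = 166.3488; S(3,+3) = 214.5720
Terminal payoffs V(N, j) = max(K - S_T, 0):
  V(3,-3) = 48.864243; V(3,-2) = 35.359408; V(3,-1) = 17.939631; V(3,+0) = 0.000000; V(3,+1) = 0.000000; V(3,+2) = 0.000000; V(3,+3) = 0.000000
Backward induction: V(k, j) = exp(-r*dt) * [p_u * V(k+1, j+1) + p_m * V(k+1, j) + p_d * V(k+1, j-1)]
  V(2,-2) = exp(-r*dt) * [p_u*17.939631 + p_m*35.359408 + p_d*48.864243] = 35.171032
  V(2,-1) = exp(-r*dt) * [p_u*0.000000 + p_m*17.939631 + p_d*35.359408] = 18.427279
  V(2,+0) = exp(-r*dt) * [p_u*0.000000 + p_m*0.000000 + p_d*17.939631] = 3.293429
  V(2,+1) = exp(-r*dt) * [p_u*0.000000 + p_m*0.000000 + p_d*0.000000] = 0.000000
  V(2,+2) = exp(-r*dt) * [p_u*0.000000 + p_m*0.000000 + p_d*0.000000] = 0.000000
  V(1,-1) = exp(-r*dt) * [p_u*3.293429 + p_m*18.427279 + p_d*35.171032] = 19.208140
  V(1,+0) = exp(-r*dt) * [p_u*0.000000 + p_m*3.293429 + p_d*18.427279] = 5.574185
  V(1,+1) = exp(-r*dt) * [p_u*0.000000 + p_m*0.000000 + p_d*3.293429] = 0.604621
  V(0,+0) = exp(-r*dt) * [p_u*0.604621 + p_m*5.574185 + p_d*19.208140] = 7.325144


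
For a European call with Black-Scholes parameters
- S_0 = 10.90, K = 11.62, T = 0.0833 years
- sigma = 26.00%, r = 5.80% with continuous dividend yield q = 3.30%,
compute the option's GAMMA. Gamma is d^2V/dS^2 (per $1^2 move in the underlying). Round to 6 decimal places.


Answer: Gamma = 0.356824

Derivation:
d1 = -0.7871336754; d2 = -0.8621741978
phi(d1) = 0.2926645388; exp(-qT) = 0.9972548748; exp(-rT) = 0.9951802524
Gamma = exp(-qT) * phi(d1) / (S * sigma * sqrt(T)) = 0.9972548748 * 0.2926645388 / (10.9000 * 0.2600 * 0.2886173938) = 0.356824


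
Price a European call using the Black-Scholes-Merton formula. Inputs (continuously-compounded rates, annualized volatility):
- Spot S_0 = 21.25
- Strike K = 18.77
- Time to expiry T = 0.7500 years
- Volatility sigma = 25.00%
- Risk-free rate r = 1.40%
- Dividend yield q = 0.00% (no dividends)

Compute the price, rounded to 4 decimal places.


Answer: Price = 3.3741

Derivation:
d1 = (ln(S/K) + (r - q + 0.5*sigma^2) * T) / (sigma * sqrt(T)) = 0.72993030
d2 = d1 - sigma * sqrt(T) = 0.51342394
exp(-rT) = 0.98955493; exp(-qT) = 1.00000000
C = S_0 * exp(-qT) * N(d1) - K * exp(-rT) * N(d2)
N(d1) = 0.76728360; N(d2) = 0.69617260
C = 21.2500 * 1.00000000 * 0.76728360 - 18.7700 * 0.98955493 * 0.69617260 = 3.3741


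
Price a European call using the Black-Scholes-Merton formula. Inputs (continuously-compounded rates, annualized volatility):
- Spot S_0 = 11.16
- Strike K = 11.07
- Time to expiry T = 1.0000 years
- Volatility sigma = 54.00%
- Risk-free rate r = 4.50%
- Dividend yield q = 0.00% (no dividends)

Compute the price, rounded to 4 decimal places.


d1 = (ln(S/K) + (r - q + 0.5*sigma^2) * T) / (sigma * sqrt(T)) = 0.36832817
d2 = d1 - sigma * sqrt(T) = -0.17167183
exp(-rT) = 0.95599748; exp(-qT) = 1.00000000
C = S_0 * exp(-qT) * N(d1) - K * exp(-rT) * N(d2)
N(d1) = 0.64368572; N(d2) = 0.43184777
C = 11.1600 * 1.00000000 * 0.64368572 - 11.0700 * 0.95599748 * 0.43184777 = 2.6133

Answer: Price = 2.6133


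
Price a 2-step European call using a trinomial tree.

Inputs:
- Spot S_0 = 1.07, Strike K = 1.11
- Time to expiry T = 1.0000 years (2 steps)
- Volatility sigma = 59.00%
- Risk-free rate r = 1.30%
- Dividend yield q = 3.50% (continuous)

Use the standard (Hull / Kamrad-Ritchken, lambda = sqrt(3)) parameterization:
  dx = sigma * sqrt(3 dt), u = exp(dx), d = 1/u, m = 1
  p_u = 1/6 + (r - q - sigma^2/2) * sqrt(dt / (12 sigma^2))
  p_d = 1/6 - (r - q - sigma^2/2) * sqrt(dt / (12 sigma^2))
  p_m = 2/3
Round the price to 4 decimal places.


dt = T/N = 0.500000; dx = sigma*sqrt(3*dt) = 0.722599
u = exp(dx) = 2.059781; d = 1/u = 0.485489
p_u = 0.098839, p_m = 0.666667, p_d = 0.234495
Discount per step: exp(-r*dt) = 0.993521
Stock lattice S(k, j) with j the centered position index:
  k=0: S(0,+0) = 1.0700
  k=1: S(1,-1) = 0.5195; S(1,+0) = 1.0700; S(1,+1) = 2.2040
  k=2: S(2,-2) = 0.2522; S(2,-1) = 0.5195; S(2,+0) = 1.0700; S(2,+1) = 2.2040; S(2,+2) = 4.5397
Terminal payoffs V(N, j) = max(S_T - K, 0):
  V(2,-2) = 0.000000; V(2,-1) = 0.000000; V(2,+0) = 0.000000; V(2,+1) = 1.093965; V(2,+2) = 3.429685
Backward induction: V(k, j) = exp(-r*dt) * [p_u * V(k+1, j+1) + p_m * V(k+1, j) + p_d * V(k+1, j-1)]
  V(1,-1) = exp(-r*dt) * [p_u*0.000000 + p_m*0.000000 + p_d*0.000000] = 0.000000
  V(1,+0) = exp(-r*dt) * [p_u*1.093965 + p_m*0.000000 + p_d*0.000000] = 0.107425
  V(1,+1) = exp(-r*dt) * [p_u*3.429685 + p_m*1.093965 + p_d*0.000000] = 1.061374
  V(0,+0) = exp(-r*dt) * [p_u*1.061374 + p_m*0.107425 + p_d*0.000000] = 0.175378

Answer: Price = V(0,0) = 0.1754


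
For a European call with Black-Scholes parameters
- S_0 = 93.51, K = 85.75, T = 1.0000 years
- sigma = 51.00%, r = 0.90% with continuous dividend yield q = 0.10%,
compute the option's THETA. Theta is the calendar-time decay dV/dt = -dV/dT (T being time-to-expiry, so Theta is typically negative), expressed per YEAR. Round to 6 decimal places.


d1 = 0.4405535224; d2 = -0.0694464776
phi(d1) = 0.3620466398; exp(-qT) = 0.9990004998; exp(-rT) = 0.9910403788
Theta = -S*exp(-qT)*phi(d1)*sigma/(2*sqrt(T)) - r*K*exp(-rT)*N(d2) + q*S*exp(-qT)*N(d1)
N(d1) = 0.6702318717; N(d2) = 0.4723171172; sqrt(T) = 1.0000000000
Term 1 = -93.5100 * 0.9990004998 * 0.3620466398 * 0.5100 / (2 * 1.0000000000) = -8.6243915229
Term 2 = -0.0090 * 85.7500 * 0.9910403788 * 0.4723171172 = -0.3612448571
Term 3 = 0.0010 * 93.5100 * 0.9990004998 * 0.6702318717 = 0.0626107403
Theta = -8.6243915229 + (-0.3612448571) + (0.0626107403) = -8.923026

Answer: Theta = -8.923026


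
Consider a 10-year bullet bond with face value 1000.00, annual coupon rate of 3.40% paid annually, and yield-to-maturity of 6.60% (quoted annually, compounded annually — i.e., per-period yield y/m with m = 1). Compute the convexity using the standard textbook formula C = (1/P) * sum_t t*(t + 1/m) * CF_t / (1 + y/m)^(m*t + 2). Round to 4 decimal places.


Coupon per period c = face * coupon_rate / m = 34.000000
Periods per year m = 1; per-period yield y/m = 0.066000
Number of cashflows N = 10
Cashflows (t years, CF_t, discount factor 1/(1+y/m)^(m*t), PV):
  t = 1.0000: CF_t = 34.000000, DF = 0.938086, PV = 31.894934
  t = 2.0000: CF_t = 34.000000, DF = 0.880006, PV = 29.920201
  t = 3.0000: CF_t = 34.000000, DF = 0.825521, PV = 28.067731
  t = 4.0000: CF_t = 34.000000, DF = 0.774410, PV = 26.329954
  t = 5.0000: CF_t = 34.000000, DF = 0.726464, PV = 24.699769
  t = 6.0000: CF_t = 34.000000, DF = 0.681486, PV = 23.170515
  t = 7.0000: CF_t = 34.000000, DF = 0.639292, PV = 21.735943
  t = 8.0000: CF_t = 34.000000, DF = 0.599711, PV = 20.390190
  t = 9.0000: CF_t = 34.000000, DF = 0.562581, PV = 19.127758
  t = 10.0000: CF_t = 1034.000000, DF = 0.527750, PV = 545.693137
Price P = sum_t PV_t = 771.030133
Convexity numerator sum_t t*(t + 1/m) * CF_t / (1+y/m)^(m*t + 2):
  t = 1.0000: term = 56.135462
  t = 2.0000: term = 157.979723
  t = 3.0000: term = 296.397229
  t = 4.0000: term = 463.410302
  t = 5.0000: term = 652.078287
  t = 6.0000: term = 856.387994
  t = 7.0000: term = 1071.154463
  t = 8.0000: term = 1291.931141
  t = 9.0000: term = 1514.928636
  t = 10.0000: term = 52823.450637
Convexity = (1/P) * sum = 59183.853873 / 771.030133 = 76.759456

Answer: Convexity = 76.7595


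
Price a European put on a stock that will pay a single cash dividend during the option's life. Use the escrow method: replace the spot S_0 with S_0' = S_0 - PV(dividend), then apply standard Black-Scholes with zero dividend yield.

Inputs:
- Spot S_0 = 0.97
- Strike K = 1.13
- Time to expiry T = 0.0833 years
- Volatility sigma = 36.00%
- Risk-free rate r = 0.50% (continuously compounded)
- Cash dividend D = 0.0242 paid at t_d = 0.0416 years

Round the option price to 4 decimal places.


PV(D) = D * exp(-r * t_d) = 0.0242 * 0.99979202 = 0.02419497
S_0' = S_0 - PV(D) = 0.9700 - 0.02419497 = 0.94580503
d1 = (ln(S_0'/K) + (r + sigma^2/2)*T) / (sigma*sqrt(T)) = -1.65657722
d2 = d1 - sigma*sqrt(T) = -1.76047948
exp(-rT) = 0.99958359
N(-d1) = 0.95119751; N(-d2) = 0.96083673
P = K * exp(-rT) * N(-d2) - S_0' * N(-d1) = 1.1300 * 0.99958359 * 0.96083673 - 0.94580503 * 0.95119751 = 0.1856

Answer: Price = 0.1856


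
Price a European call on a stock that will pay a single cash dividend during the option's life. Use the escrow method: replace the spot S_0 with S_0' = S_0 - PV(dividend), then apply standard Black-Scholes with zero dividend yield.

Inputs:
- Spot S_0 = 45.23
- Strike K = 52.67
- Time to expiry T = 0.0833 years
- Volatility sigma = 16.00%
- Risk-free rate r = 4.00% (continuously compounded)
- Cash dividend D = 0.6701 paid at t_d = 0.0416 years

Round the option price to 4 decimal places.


PV(D) = D * exp(-r * t_d) = 0.6701 * 0.99833738 = 0.66898588
S_0' = S_0 - PV(D) = 45.2300 - 0.66898588 = 44.56101412
d1 = (ln(S_0'/K) + (r + sigma^2/2)*T) / (sigma*sqrt(T)) = -3.52517821
d2 = d1 - sigma*sqrt(T) = -3.57135699
exp(-rT) = 0.99667354
N(d1) = 0.00021160; N(d2) = 0.00017757
C = S_0' * N(d1) - K * exp(-rT) * N(d2) = 44.56101412 * 0.00021160 - 52.6700 * 0.99667354 * 0.00017757 = 0.0001

Answer: Price = 0.0001


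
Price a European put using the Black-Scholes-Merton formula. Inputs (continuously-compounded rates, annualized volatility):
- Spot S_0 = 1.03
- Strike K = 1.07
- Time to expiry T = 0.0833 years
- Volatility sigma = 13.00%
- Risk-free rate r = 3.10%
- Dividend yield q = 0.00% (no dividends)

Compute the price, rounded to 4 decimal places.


Answer: Price = 0.0409

Derivation:
d1 = (ln(S/K) + (r - q + 0.5*sigma^2) * T) / (sigma * sqrt(T)) = -0.92786298
d2 = d1 - sigma * sqrt(T) = -0.96538324
exp(-rT) = 0.99742103; exp(-qT) = 1.00000000
P = K * exp(-rT) * N(-d2) - S_0 * exp(-qT) * N(-d1)
N(-d1) = 0.82326067; N(-d2) = 0.83282355
P = 1.0700 * 0.99742103 * 0.83282355 - 1.0300 * 1.00000000 * 0.82326067 = 0.0409


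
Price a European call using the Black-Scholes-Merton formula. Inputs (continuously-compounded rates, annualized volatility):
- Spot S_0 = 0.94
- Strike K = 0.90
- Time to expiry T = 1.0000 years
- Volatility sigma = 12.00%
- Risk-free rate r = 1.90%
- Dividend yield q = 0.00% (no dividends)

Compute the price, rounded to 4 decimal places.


d1 = (ln(S/K) + (r - q + 0.5*sigma^2) * T) / (sigma * sqrt(T)) = 0.58070927
d2 = d1 - sigma * sqrt(T) = 0.46070927
exp(-rT) = 0.98117936; exp(-qT) = 1.00000000
C = S_0 * exp(-qT) * N(d1) - K * exp(-rT) * N(d2)
N(d1) = 0.71928179; N(d2) = 0.67749640
C = 0.9400 * 1.00000000 * 0.71928179 - 0.9000 * 0.98117936 * 0.67749640 = 0.0779

Answer: Price = 0.0779


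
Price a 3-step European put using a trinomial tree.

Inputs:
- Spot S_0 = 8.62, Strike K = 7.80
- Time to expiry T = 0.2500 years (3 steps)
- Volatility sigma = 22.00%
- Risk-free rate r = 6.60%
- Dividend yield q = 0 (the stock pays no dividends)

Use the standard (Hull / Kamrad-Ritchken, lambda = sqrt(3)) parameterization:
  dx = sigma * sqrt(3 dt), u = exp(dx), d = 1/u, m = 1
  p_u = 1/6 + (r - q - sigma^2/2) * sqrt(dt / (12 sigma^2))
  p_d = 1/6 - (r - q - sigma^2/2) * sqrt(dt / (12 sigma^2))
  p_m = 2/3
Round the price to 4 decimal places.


dt = T/N = 0.083333; dx = sigma*sqrt(3*dt) = 0.110000
u = exp(dx) = 1.116278; d = 1/u = 0.895834
p_u = 0.182500, p_m = 0.666667, p_d = 0.150833
Discount per step: exp(-r*dt) = 0.994515
Stock lattice S(k, j) with j the centered position index:
  k=0: S(0,+0) = 8.6200
  k=1: S(1,-1) = 7.7221; S(1,+0) = 8.6200; S(1,+1) = 9.6223
  k=2: S(2,-2) = 6.9177; S(2,-1) = 7.7221; S(2,+0) = 8.6200; S(2,+1) = 9.6223; S(2,+2) = 10.7412
  k=3: S(3,-3) = 6.1971; S(3,-2) = 6.9177; S(3,-1) = 7.7221; S(3,+0) = 8.6200; S(3,+1) = 9.6223; S(3,+2) = 10.7412; S(3,+3) = 11.9901
Terminal payoffs V(N, j) = max(K - S_T, 0):
  V(3,-3) = 1.602877; V(3,-2) = 0.882288; V(3,-1) = 0.077910; V(3,+0) = 0.000000; V(3,+1) = 0.000000; V(3,+2) = 0.000000; V(3,+3) = 0.000000
Backward induction: V(k, j) = exp(-r*dt) * [p_u * V(k+1, j+1) + p_m * V(k+1, j) + p_d * V(k+1, j-1)]
  V(2,-2) = exp(-r*dt) * [p_u*0.077910 + p_m*0.882288 + p_d*1.602877] = 0.839548
  V(2,-1) = exp(-r*dt) * [p_u*0.000000 + p_m*0.077910 + p_d*0.882288] = 0.184003
  V(2,+0) = exp(-r*dt) * [p_u*0.000000 + p_m*0.000000 + p_d*0.077910] = 0.011687
  V(2,+1) = exp(-r*dt) * [p_u*0.000000 + p_m*0.000000 + p_d*0.000000] = 0.000000
  V(2,+2) = exp(-r*dt) * [p_u*0.000000 + p_m*0.000000 + p_d*0.000000] = 0.000000
  V(1,-1) = exp(-r*dt) * [p_u*0.011687 + p_m*0.184003 + p_d*0.839548] = 0.250055
  V(1,+0) = exp(-r*dt) * [p_u*0.000000 + p_m*0.011687 + p_d*0.184003] = 0.035350
  V(1,+1) = exp(-r*dt) * [p_u*0.000000 + p_m*0.000000 + p_d*0.011687] = 0.001753
  V(0,+0) = exp(-r*dt) * [p_u*0.001753 + p_m*0.035350 + p_d*0.250055] = 0.061265

Answer: Price = V(0,0) = 0.0613


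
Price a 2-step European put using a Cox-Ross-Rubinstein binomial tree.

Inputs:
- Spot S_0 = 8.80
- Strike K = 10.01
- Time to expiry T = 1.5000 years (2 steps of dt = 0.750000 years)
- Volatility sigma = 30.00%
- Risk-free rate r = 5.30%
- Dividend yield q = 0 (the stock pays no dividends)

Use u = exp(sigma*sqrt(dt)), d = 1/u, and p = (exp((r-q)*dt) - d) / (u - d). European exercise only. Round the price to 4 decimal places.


dt = T/N = 0.750000
u = exp(sigma*sqrt(dt)) = 1.296681; d = 1/u = 0.771200
p = (exp((r-q)*dt) - d) / (u - d) = 0.512580
Discount per step: exp(-r*dt) = 0.961030
Stock lattice S(k, i) with i counting down-moves:
  k=0: S(0,0) = 8.8000
  k=1: S(1,0) = 11.4108; S(1,1) = 6.7866
  k=2: S(2,0) = 14.7961; S(2,1) = 8.8000; S(2,2) = 5.2338
Terminal payoffs V(N, i) = max(K - S_T, 0):
  V(2,0) = 0.000000; V(2,1) = 1.210000; V(2,2) = 4.776206
Backward induction: V(k, i) = exp(-r*dt) * [p * V(k+1, i) + (1-p) * V(k+1, i+1)].
  V(1,0) = exp(-r*dt) * [p*0.000000 + (1-p)*1.210000] = 0.566795
  V(1,1) = exp(-r*dt) * [p*1.210000 + (1-p)*4.776206] = 2.833348
  V(0,0) = exp(-r*dt) * [p*0.566795 + (1-p)*2.833348] = 1.606418

Answer: Price = V(0,0) = 1.6064


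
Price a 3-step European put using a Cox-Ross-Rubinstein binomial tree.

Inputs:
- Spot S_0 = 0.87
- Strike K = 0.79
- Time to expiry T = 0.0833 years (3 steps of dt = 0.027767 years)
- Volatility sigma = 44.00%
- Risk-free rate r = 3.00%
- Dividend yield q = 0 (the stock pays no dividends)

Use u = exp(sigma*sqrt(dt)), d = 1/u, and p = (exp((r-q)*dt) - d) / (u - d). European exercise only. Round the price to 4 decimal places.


dt = T/N = 0.027767
u = exp(sigma*sqrt(dt)) = 1.076073; d = 1/u = 0.929305
p = (exp((r-q)*dt) - d) / (u - d) = 0.487357
Discount per step: exp(-r*dt) = 0.999167
Stock lattice S(k, i) with i counting down-moves:
  k=0: S(0,0) = 0.8700
  k=1: S(1,0) = 0.9362; S(1,1) = 0.8085
  k=2: S(2,0) = 1.0074; S(2,1) = 0.8700; S(2,2) = 0.7513
  k=3: S(3,0) = 1.0840; S(3,1) = 0.9362; S(3,2) = 0.8085; S(3,3) = 0.6982
Terminal payoffs V(N, i) = max(K - S_T, 0):
  V(3,0) = 0.000000; V(3,1) = 0.000000; V(3,2) = 0.000000; V(3,3) = 0.091778
Backward induction: V(k, i) = exp(-r*dt) * [p * V(k+1, i) + (1-p) * V(k+1, i+1)].
  V(2,0) = exp(-r*dt) * [p*0.000000 + (1-p)*0.000000] = 0.000000
  V(2,1) = exp(-r*dt) * [p*0.000000 + (1-p)*0.000000] = 0.000000
  V(2,2) = exp(-r*dt) * [p*0.000000 + (1-p)*0.091778] = 0.047010
  V(1,0) = exp(-r*dt) * [p*0.000000 + (1-p)*0.000000] = 0.000000
  V(1,1) = exp(-r*dt) * [p*0.000000 + (1-p)*0.047010] = 0.024079
  V(0,0) = exp(-r*dt) * [p*0.000000 + (1-p)*0.024079] = 0.012334

Answer: Price = V(0,0) = 0.0123


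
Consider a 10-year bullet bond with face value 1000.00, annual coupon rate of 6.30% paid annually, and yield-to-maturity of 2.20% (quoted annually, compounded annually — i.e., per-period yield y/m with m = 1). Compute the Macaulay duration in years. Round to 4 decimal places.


Answer: Macaulay duration = 8.0794 years

Derivation:
Coupon per period c = face * coupon_rate / m = 63.000000
Periods per year m = 1; per-period yield y/m = 0.022000
Number of cashflows N = 10
Cashflows (t years, CF_t, discount factor 1/(1+y/m)^(m*t), PV):
  t = 1.0000: CF_t = 63.000000, DF = 0.978474, PV = 61.643836
  t = 2.0000: CF_t = 63.000000, DF = 0.957411, PV = 60.316865
  t = 3.0000: CF_t = 63.000000, DF = 0.936801, PV = 59.018459
  t = 4.0000: CF_t = 63.000000, DF = 0.916635, PV = 57.748002
  t = 5.0000: CF_t = 63.000000, DF = 0.896903, PV = 56.504895
  t = 6.0000: CF_t = 63.000000, DF = 0.877596, PV = 55.288547
  t = 7.0000: CF_t = 63.000000, DF = 0.858704, PV = 54.098382
  t = 8.0000: CF_t = 63.000000, DF = 0.840220, PV = 52.933838
  t = 9.0000: CF_t = 63.000000, DF = 0.822133, PV = 51.794362
  t = 10.0000: CF_t = 1063.000000, DF = 0.804435, PV = 855.114570
Price P = sum_t PV_t = 1364.461755
Macaulay numerator sum_t t * PV_t:
  t * PV_t at t = 1.0000: 61.643836
  t * PV_t at t = 2.0000: 120.633729
  t * PV_t at t = 3.0000: 177.055376
  t * PV_t at t = 4.0000: 230.992010
  t * PV_t at t = 5.0000: 282.524474
  t * PV_t at t = 6.0000: 331.731280
  t * PV_t at t = 7.0000: 378.688676
  t * PV_t at t = 8.0000: 423.470703
  t * PV_t at t = 9.0000: 466.149257
  t * PV_t at t = 10.0000: 8551.145705
Macaulay duration D = (sum_t t * PV_t) / P = 11024.035046 / 1364.461755 = 8.079402
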